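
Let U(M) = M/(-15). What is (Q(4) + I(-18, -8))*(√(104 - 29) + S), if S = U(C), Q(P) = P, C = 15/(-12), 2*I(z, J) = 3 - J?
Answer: 19/24 + 95*√3/2 ≈ 83.064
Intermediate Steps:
I(z, J) = 3/2 - J/2 (I(z, J) = (3 - J)/2 = 3/2 - J/2)
C = -5/4 (C = 15*(-1/12) = -5/4 ≈ -1.2500)
U(M) = -M/15 (U(M) = M*(-1/15) = -M/15)
S = 1/12 (S = -1/15*(-5/4) = 1/12 ≈ 0.083333)
(Q(4) + I(-18, -8))*(√(104 - 29) + S) = (4 + (3/2 - ½*(-8)))*(√(104 - 29) + 1/12) = (4 + (3/2 + 4))*(√75 + 1/12) = (4 + 11/2)*(5*√3 + 1/12) = 19*(1/12 + 5*√3)/2 = 19/24 + 95*√3/2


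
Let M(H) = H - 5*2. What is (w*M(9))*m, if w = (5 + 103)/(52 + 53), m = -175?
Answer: 180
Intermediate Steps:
M(H) = -10 + H (M(H) = H - 10 = -10 + H)
w = 36/35 (w = 108/105 = 108*(1/105) = 36/35 ≈ 1.0286)
(w*M(9))*m = (36*(-10 + 9)/35)*(-175) = ((36/35)*(-1))*(-175) = -36/35*(-175) = 180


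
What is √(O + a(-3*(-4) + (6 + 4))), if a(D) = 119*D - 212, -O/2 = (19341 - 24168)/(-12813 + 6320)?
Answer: 2*√25342997118/6493 ≈ 49.036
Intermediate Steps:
O = -9654/6493 (O = -2*(19341 - 24168)/(-12813 + 6320) = -(-9654)/(-6493) = -(-9654)*(-1)/6493 = -2*4827/6493 = -9654/6493 ≈ -1.4868)
a(D) = -212 + 119*D
√(O + a(-3*(-4) + (6 + 4))) = √(-9654/6493 + (-212 + 119*(-3*(-4) + (6 + 4)))) = √(-9654/6493 + (-212 + 119*(12 + 10))) = √(-9654/6493 + (-212 + 119*22)) = √(-9654/6493 + (-212 + 2618)) = √(-9654/6493 + 2406) = √(15612504/6493) = 2*√25342997118/6493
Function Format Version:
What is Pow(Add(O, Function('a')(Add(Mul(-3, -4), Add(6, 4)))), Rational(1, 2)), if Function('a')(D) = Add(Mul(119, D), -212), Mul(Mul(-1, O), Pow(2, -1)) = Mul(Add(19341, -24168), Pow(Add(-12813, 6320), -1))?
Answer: Mul(Rational(2, 6493), Pow(25342997118, Rational(1, 2))) ≈ 49.036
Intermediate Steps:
O = Rational(-9654, 6493) (O = Mul(-2, Mul(Add(19341, -24168), Pow(Add(-12813, 6320), -1))) = Mul(-2, Mul(-4827, Pow(-6493, -1))) = Mul(-2, Mul(-4827, Rational(-1, 6493))) = Mul(-2, Rational(4827, 6493)) = Rational(-9654, 6493) ≈ -1.4868)
Function('a')(D) = Add(-212, Mul(119, D))
Pow(Add(O, Function('a')(Add(Mul(-3, -4), Add(6, 4)))), Rational(1, 2)) = Pow(Add(Rational(-9654, 6493), Add(-212, Mul(119, Add(Mul(-3, -4), Add(6, 4))))), Rational(1, 2)) = Pow(Add(Rational(-9654, 6493), Add(-212, Mul(119, Add(12, 10)))), Rational(1, 2)) = Pow(Add(Rational(-9654, 6493), Add(-212, Mul(119, 22))), Rational(1, 2)) = Pow(Add(Rational(-9654, 6493), Add(-212, 2618)), Rational(1, 2)) = Pow(Add(Rational(-9654, 6493), 2406), Rational(1, 2)) = Pow(Rational(15612504, 6493), Rational(1, 2)) = Mul(Rational(2, 6493), Pow(25342997118, Rational(1, 2)))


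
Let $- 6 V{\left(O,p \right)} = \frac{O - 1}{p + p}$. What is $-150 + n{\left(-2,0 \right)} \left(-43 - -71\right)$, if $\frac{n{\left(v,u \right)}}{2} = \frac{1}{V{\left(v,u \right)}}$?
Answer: $-150$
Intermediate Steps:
$V{\left(O,p \right)} = - \frac{-1 + O}{12 p}$ ($V{\left(O,p \right)} = - \frac{\left(O - 1\right) \frac{1}{p + p}}{6} = - \frac{\left(-1 + O\right) \frac{1}{2 p}}{6} = - \frac{\frac{1}{2} \frac{1}{p} \left(-1 + O\right)}{6} = - \frac{-1 + O}{12 p}$)
$n{\left(v,u \right)} = \frac{24 u}{1 - v}$ ($n{\left(v,u \right)} = \frac{2}{\frac{1}{12} \frac{1}{u} \left(1 - v\right)} = 2 \frac{12 u}{1 - v} = \frac{24 u}{1 - v}$)
$-150 + n{\left(-2,0 \right)} \left(-43 - -71\right) = -150 + \left(-24\right) 0 \frac{1}{-1 - 2} \left(-43 - -71\right) = -150 + \left(-24\right) 0 \frac{1}{-3} \left(-43 + 71\right) = -150 + \left(-24\right) 0 \left(- \frac{1}{3}\right) 28 = -150 + 0 \cdot 28 = -150 + 0 = -150$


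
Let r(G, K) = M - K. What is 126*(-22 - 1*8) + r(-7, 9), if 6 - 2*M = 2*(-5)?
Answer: -3781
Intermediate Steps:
M = 8 (M = 3 - (-5) = 3 - 1/2*(-10) = 3 + 5 = 8)
r(G, K) = 8 - K
126*(-22 - 1*8) + r(-7, 9) = 126*(-22 - 1*8) + (8 - 1*9) = 126*(-22 - 8) + (8 - 9) = 126*(-30) - 1 = -3780 - 1 = -3781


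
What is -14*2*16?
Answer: -448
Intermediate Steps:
-14*2*16 = -28*16 = -448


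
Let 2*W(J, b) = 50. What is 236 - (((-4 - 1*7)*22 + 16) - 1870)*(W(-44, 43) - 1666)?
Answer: -3439300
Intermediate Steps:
W(J, b) = 25 (W(J, b) = (½)*50 = 25)
236 - (((-4 - 1*7)*22 + 16) - 1870)*(W(-44, 43) - 1666) = 236 - (((-4 - 1*7)*22 + 16) - 1870)*(25 - 1666) = 236 - (((-4 - 7)*22 + 16) - 1870)*(-1641) = 236 - ((-11*22 + 16) - 1870)*(-1641) = 236 - ((-242 + 16) - 1870)*(-1641) = 236 - (-226 - 1870)*(-1641) = 236 - (-2096)*(-1641) = 236 - 1*3439536 = 236 - 3439536 = -3439300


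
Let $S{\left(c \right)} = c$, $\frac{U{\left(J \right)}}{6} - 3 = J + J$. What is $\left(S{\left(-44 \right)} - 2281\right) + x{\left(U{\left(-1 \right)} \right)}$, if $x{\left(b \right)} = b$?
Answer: $-2319$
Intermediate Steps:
$U{\left(J \right)} = 18 + 12 J$ ($U{\left(J \right)} = 18 + 6 \left(J + J\right) = 18 + 6 \cdot 2 J = 18 + 12 J$)
$\left(S{\left(-44 \right)} - 2281\right) + x{\left(U{\left(-1 \right)} \right)} = \left(-44 - 2281\right) + \left(18 + 12 \left(-1\right)\right) = -2325 + \left(18 - 12\right) = -2325 + 6 = -2319$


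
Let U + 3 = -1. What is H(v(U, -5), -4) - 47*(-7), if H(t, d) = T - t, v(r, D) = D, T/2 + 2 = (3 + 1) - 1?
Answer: 336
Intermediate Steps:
U = -4 (U = -3 - 1 = -4)
T = 2 (T = -4 + 2*((3 + 1) - 1) = -4 + 2*(4 - 1) = -4 + 2*3 = -4 + 6 = 2)
H(t, d) = 2 - t
H(v(U, -5), -4) - 47*(-7) = (2 - 1*(-5)) - 47*(-7) = (2 + 5) + 329 = 7 + 329 = 336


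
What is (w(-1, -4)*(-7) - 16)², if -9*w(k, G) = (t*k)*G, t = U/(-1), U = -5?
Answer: 16/81 ≈ 0.19753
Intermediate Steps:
t = 5 (t = -5/(-1) = -5*(-1) = 5)
w(k, G) = -5*G*k/9 (w(k, G) = -5*k*G/9 = -5*G*k/9)
(w(-1, -4)*(-7) - 16)² = (-5/9*(-4)*(-1)*(-7) - 16)² = (-20/9*(-7) - 16)² = (140/9 - 16)² = (-4/9)² = 16/81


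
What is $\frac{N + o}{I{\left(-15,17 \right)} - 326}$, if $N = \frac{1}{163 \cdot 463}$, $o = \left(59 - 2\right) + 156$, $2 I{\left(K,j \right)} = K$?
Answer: $- \frac{32149796}{50337823} \approx -0.63868$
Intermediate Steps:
$I{\left(K,j \right)} = \frac{K}{2}$
$o = 213$ ($o = 57 + 156 = 213$)
$N = \frac{1}{75469}$ ($N = \frac{1}{163} \cdot \frac{1}{463} = \frac{1}{75469} \approx 1.325 \cdot 10^{-5}$)
$\frac{N + o}{I{\left(-15,17 \right)} - 326} = \frac{\frac{1}{75469} + 213}{\frac{1}{2} \left(-15\right) - 326} = \frac{16074898}{75469 \left(- \frac{15}{2} - 326\right)} = \frac{16074898}{75469 \left(- \frac{667}{2}\right)} = \frac{16074898}{75469} \left(- \frac{2}{667}\right) = - \frac{32149796}{50337823}$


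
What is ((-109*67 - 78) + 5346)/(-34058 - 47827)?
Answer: 407/16377 ≈ 0.024852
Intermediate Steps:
((-109*67 - 78) + 5346)/(-34058 - 47827) = ((-7303 - 78) + 5346)/(-81885) = (-7381 + 5346)*(-1/81885) = -2035*(-1/81885) = 407/16377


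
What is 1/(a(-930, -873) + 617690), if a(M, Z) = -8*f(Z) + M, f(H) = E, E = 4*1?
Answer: 1/616728 ≈ 1.6215e-6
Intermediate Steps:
E = 4
f(H) = 4
a(M, Z) = -32 + M (a(M, Z) = -8*4 + M = -32 + M)
1/(a(-930, -873) + 617690) = 1/((-32 - 930) + 617690) = 1/(-962 + 617690) = 1/616728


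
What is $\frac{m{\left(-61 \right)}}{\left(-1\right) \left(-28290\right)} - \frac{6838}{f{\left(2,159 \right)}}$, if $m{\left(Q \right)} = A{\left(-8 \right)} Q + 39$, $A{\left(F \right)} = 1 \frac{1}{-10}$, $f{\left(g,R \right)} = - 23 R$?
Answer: $\frac{684383}{365700} \approx 1.8714$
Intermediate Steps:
$A{\left(F \right)} = - \frac{1}{10}$ ($A{\left(F \right)} = 1 \left(- \frac{1}{10}\right) = - \frac{1}{10}$)
$m{\left(Q \right)} = 39 - \frac{Q}{10}$ ($m{\left(Q \right)} = - \frac{Q}{10} + 39 = 39 - \frac{Q}{10}$)
$\frac{m{\left(-61 \right)}}{\left(-1\right) \left(-28290\right)} - \frac{6838}{f{\left(2,159 \right)}} = \frac{39 - - \frac{61}{10}}{\left(-1\right) \left(-28290\right)} - \frac{6838}{\left(-23\right) 159} = \frac{39 + \frac{61}{10}}{28290} - \frac{6838}{-3657} = \frac{451}{10} \cdot \frac{1}{28290} - - \frac{6838}{3657} = \frac{11}{6900} + \frac{6838}{3657} = \frac{684383}{365700}$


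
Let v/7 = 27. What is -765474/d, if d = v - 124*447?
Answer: 255158/18413 ≈ 13.857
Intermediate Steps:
v = 189 (v = 7*27 = 189)
d = -55239 (d = 189 - 124*447 = 189 - 55428 = -55239)
-765474/d = -765474/(-55239) = -765474*(-1/55239) = 255158/18413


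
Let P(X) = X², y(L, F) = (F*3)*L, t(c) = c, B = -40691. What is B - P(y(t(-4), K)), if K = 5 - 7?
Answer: -41267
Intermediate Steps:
K = -2
y(L, F) = 3*F*L (y(L, F) = (3*F)*L = 3*F*L)
B - P(y(t(-4), K)) = -40691 - (3*(-2)*(-4))² = -40691 - 1*24² = -40691 - 1*576 = -40691 - 576 = -41267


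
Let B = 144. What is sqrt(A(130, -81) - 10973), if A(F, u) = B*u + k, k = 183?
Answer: I*sqrt(22454) ≈ 149.85*I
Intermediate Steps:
A(F, u) = 183 + 144*u (A(F, u) = 144*u + 183 = 183 + 144*u)
sqrt(A(130, -81) - 10973) = sqrt((183 + 144*(-81)) - 10973) = sqrt((183 - 11664) - 10973) = sqrt(-11481 - 10973) = sqrt(-22454) = I*sqrt(22454)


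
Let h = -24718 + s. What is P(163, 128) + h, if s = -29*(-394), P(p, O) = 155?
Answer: -13137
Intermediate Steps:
s = 11426
h = -13292 (h = -24718 + 11426 = -13292)
P(163, 128) + h = 155 - 13292 = -13137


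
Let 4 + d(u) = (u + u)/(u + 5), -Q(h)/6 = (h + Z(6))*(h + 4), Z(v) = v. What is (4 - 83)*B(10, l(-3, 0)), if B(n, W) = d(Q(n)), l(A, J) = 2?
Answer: 210772/1339 ≈ 157.41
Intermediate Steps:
Q(h) = -6*(4 + h)*(6 + h) (Q(h) = -6*(h + 6)*(h + 4) = -6*(6 + h)*(4 + h) = -6*(4 + h)*(6 + h))
d(u) = -4 + 2*u/(5 + u) (d(u) = -4 + (u + u)/(u + 5) = -4 + (2*u)/(5 + u) = -4 + 2*u/(5 + u))
B(n, W) = 2*(134 + 6*n² + 60*n)/(-139 - 60*n - 6*n²) (B(n, W) = 2*(-10 - (-144 - 60*n - 6*n²))/(5 + (-144 - 60*n - 6*n²)) = 2*(-10 + (144 + 6*n² + 60*n))/(-139 - 60*n - 6*n²) = 2*(134 + 6*n² + 60*n)/(-139 - 60*n - 6*n²))
(4 - 83)*B(10, l(-3, 0)) = (4 - 83)*(4*(-67 - 30*10 - 3*10²)/(139 + 6*10² + 60*10)) = -316*(-67 - 300 - 3*100)/(139 + 6*100 + 600) = -316*(-67 - 300 - 300)/(139 + 600 + 600) = -316*(-667)/1339 = -79*(-2668/1339) = 210772/1339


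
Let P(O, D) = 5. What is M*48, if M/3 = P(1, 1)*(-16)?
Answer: -11520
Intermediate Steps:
M = -240 (M = 3*(5*(-16)) = 3*(-80) = -240)
M*48 = -240*48 = -11520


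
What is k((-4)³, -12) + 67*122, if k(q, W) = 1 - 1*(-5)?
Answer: 8180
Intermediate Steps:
k(q, W) = 6 (k(q, W) = 1 + 5 = 6)
k((-4)³, -12) + 67*122 = 6 + 67*122 = 6 + 8174 = 8180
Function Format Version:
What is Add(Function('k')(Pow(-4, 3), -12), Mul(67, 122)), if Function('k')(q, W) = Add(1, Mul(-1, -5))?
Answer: 8180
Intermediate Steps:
Function('k')(q, W) = 6 (Function('k')(q, W) = Add(1, 5) = 6)
Add(Function('k')(Pow(-4, 3), -12), Mul(67, 122)) = Add(6, Mul(67, 122)) = Add(6, 8174) = 8180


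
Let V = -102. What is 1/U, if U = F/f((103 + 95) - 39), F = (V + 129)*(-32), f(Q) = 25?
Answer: -25/864 ≈ -0.028935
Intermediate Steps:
F = -864 (F = (-102 + 129)*(-32) = 27*(-32) = -864)
U = -864/25 ≈ -34.560
1/U = 1/(-864/25) = -25/864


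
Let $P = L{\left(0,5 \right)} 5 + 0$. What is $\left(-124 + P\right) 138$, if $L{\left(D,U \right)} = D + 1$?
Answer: $-16422$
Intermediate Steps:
$L{\left(D,U \right)} = 1 + D$
$P = 5$ ($P = \left(1 + 0\right) 5 + 0 = 1 \cdot 5 + 0 = 5 + 0 = 5$)
$\left(-124 + P\right) 138 = \left(-124 + 5\right) 138 = \left(-119\right) 138 = -16422$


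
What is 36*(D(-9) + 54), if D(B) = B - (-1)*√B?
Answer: 1620 + 108*I ≈ 1620.0 + 108.0*I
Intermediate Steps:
D(B) = B + √B
36*(D(-9) + 54) = 36*((-9 + √(-9)) + 54) = 36*((-9 + 3*I) + 54) = 36*(45 + 3*I) = 1620 + 108*I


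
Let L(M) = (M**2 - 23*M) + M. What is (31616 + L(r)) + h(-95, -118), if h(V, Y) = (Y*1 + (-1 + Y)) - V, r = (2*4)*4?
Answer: 31794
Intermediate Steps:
r = 32 (r = 8*4 = 32)
L(M) = M**2 - 22*M
h(V, Y) = -1 - V + 2*Y (h(V, Y) = (Y + (-1 + Y)) - V = (-1 + 2*Y) - V = -1 - V + 2*Y)
(31616 + L(r)) + h(-95, -118) = (31616 + 32*(-22 + 32)) + (-1 - 1*(-95) + 2*(-118)) = (31616 + 32*10) + (-1 + 95 - 236) = (31616 + 320) - 142 = 31936 - 142 = 31794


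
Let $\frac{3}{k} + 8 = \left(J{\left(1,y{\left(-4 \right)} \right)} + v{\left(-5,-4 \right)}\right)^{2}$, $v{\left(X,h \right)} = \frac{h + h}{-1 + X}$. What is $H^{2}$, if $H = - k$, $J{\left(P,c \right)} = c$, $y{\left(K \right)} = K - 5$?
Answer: $\frac{729}{208849} \approx 0.0034906$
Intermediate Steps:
$y{\left(K \right)} = -5 + K$ ($y{\left(K \right)} = K - 5 = -5 + K$)
$v{\left(X,h \right)} = \frac{2 h}{-1 + X}$
$k = \frac{27}{457}$ ($k = \frac{3}{-8 + \left(\left(-5 - 4\right) + 2 \left(-4\right) \frac{1}{-1 - 5}\right)^{2}} = \frac{3}{-8 + \left(-9 + 2 \left(-4\right) \frac{1}{-6}\right)^{2}} = \frac{3}{-8 + \left(-9 + 2 \left(-4\right) \left(- \frac{1}{6}\right)\right)^{2}} = \frac{3}{-8 + \left(-9 + \frac{4}{3}\right)^{2}} = \frac{3}{-8 + \left(- \frac{23}{3}\right)^{2}} = \frac{3}{-8 + \frac{529}{9}} = \frac{3}{\frac{457}{9}} = 3 \cdot \frac{9}{457} = \frac{27}{457} \approx 0.059081$)
$H = - \frac{27}{457}$ ($H = \left(-1\right) \frac{27}{457} = - \frac{27}{457} \approx -0.059081$)
$H^{2} = \left(- \frac{27}{457}\right)^{2} = \frac{729}{208849}$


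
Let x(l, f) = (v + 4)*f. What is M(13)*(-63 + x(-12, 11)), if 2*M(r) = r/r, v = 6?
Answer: 47/2 ≈ 23.500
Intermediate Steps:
M(r) = 1/2 (M(r) = (r/r)/2 = (1/2)*1 = 1/2)
x(l, f) = 10*f (x(l, f) = (6 + 4)*f = 10*f)
M(13)*(-63 + x(-12, 11)) = (-63 + 10*11)/2 = (-63 + 110)/2 = (1/2)*47 = 47/2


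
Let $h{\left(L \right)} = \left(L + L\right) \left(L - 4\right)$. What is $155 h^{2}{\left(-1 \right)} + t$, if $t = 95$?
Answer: $15595$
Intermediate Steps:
$h{\left(L \right)} = 2 L \left(-4 + L\right)$
$155 h^{2}{\left(-1 \right)} + t = 155 \left(2 \left(-1\right) \left(-4 - 1\right)\right)^{2} + 95 = 155 \left(2 \left(-1\right) \left(-5\right)\right)^{2} + 95 = 155 \cdot 10^{2} + 95 = 155 \cdot 100 + 95 = 15500 + 95 = 15595$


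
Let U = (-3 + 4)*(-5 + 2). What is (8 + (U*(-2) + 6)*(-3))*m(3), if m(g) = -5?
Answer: 140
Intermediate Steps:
U = -3 (U = 1*(-3) = -3)
(8 + (U*(-2) + 6)*(-3))*m(3) = (8 + (-3*(-2) + 6)*(-3))*(-5) = (8 + (6 + 6)*(-3))*(-5) = (8 + 12*(-3))*(-5) = (8 - 36)*(-5) = -28*(-5) = 140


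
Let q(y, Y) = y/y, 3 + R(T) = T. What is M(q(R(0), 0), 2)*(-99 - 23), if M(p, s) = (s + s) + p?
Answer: -610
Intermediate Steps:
R(T) = -3 + T
q(y, Y) = 1
M(p, s) = p + 2*s (M(p, s) = 2*s + p = p + 2*s)
M(q(R(0), 0), 2)*(-99 - 23) = (1 + 2*2)*(-99 - 23) = (1 + 4)*(-122) = 5*(-122) = -610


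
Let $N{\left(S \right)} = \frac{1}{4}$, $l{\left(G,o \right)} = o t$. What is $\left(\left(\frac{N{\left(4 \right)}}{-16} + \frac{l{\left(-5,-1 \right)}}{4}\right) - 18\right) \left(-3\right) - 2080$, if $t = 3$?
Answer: $- \frac{129517}{64} \approx -2023.7$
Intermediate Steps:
$l{\left(G,o \right)} = 3 o$ ($l{\left(G,o \right)} = o 3 = 3 o$)
$N{\left(S \right)} = \frac{1}{4}$
$\left(\left(\frac{N{\left(4 \right)}}{-16} + \frac{l{\left(-5,-1 \right)}}{4}\right) - 18\right) \left(-3\right) - 2080 = \left(\left(\frac{1}{4 \left(-16\right)} + \frac{3 \left(-1\right)}{4}\right) - 18\right) \left(-3\right) - 2080 = \left(\left(\frac{1}{4} \left(- \frac{1}{16}\right) - \frac{3}{4}\right) - 18\right) \left(-3\right) - 2080 = \left(\left(- \frac{1}{64} - \frac{3}{4}\right) - 18\right) \left(-3\right) - 2080 = \left(- \frac{49}{64} - 18\right) \left(-3\right) - 2080 = \left(- \frac{1201}{64}\right) \left(-3\right) - 2080 = \frac{3603}{64} - 2080 = - \frac{129517}{64}$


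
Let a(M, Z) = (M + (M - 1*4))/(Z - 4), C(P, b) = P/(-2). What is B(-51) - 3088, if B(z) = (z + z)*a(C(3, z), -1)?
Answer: -16154/5 ≈ -3230.8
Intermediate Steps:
C(P, b) = -P/2 (C(P, b) = P*(-1/2) = -P/2)
a(M, Z) = (-4 + 2*M)/(-4 + Z) (a(M, Z) = (M + (M - 4))/(-4 + Z) = (M + (-4 + M))/(-4 + Z) = (-4 + 2*M)/(-4 + Z))
B(z) = 14*z/5 (B(z) = (z + z)*(2*(-2 - 1/2*3)/(-4 - 1)) = (2*z)*(2*(-2 - 3/2)/(-5)) = (2*z)*(2*(-1/5)*(-7/2)) = (2*z)*(7/5) = 14*z/5)
B(-51) - 3088 = (14/5)*(-51) - 3088 = -714/5 - 3088 = -16154/5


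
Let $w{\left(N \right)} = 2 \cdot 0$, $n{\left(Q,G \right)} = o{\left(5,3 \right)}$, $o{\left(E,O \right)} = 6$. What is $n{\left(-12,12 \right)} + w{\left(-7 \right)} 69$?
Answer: $6$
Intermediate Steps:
$n{\left(Q,G \right)} = 6$
$w{\left(N \right)} = 0$
$n{\left(-12,12 \right)} + w{\left(-7 \right)} 69 = 6 + 0 \cdot 69 = 6 + 0 = 6$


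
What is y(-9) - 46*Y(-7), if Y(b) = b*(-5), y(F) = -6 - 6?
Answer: -1622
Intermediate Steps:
y(F) = -12
Y(b) = -5*b
y(-9) - 46*Y(-7) = -12 - (-230)*(-7) = -12 - 46*35 = -12 - 1610 = -1622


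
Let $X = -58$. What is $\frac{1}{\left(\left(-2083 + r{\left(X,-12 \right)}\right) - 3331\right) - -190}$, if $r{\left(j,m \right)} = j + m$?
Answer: $- \frac{1}{5294} \approx -0.00018889$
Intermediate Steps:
$\frac{1}{\left(\left(-2083 + r{\left(X,-12 \right)}\right) - 3331\right) - -190} = \frac{1}{\left(\left(-2083 - 70\right) - 3331\right) - -190} = \frac{1}{\left(\left(-2083 - 70\right) - 3331\right) + \left(225 - 35\right)} = \frac{1}{\left(-2153 - 3331\right) + 190} = \frac{1}{-5484 + 190} = \frac{1}{-5294} = - \frac{1}{5294}$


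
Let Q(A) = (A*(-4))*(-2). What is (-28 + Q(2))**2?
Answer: 144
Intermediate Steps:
Q(A) = 8*A (Q(A) = -4*A*(-2) = 8*A)
(-28 + Q(2))**2 = (-28 + 8*2)**2 = (-28 + 16)**2 = (-12)**2 = 144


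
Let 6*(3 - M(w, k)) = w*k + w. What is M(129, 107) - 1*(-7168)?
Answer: 4849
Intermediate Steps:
M(w, k) = 3 - w/6 - k*w/6 (M(w, k) = 3 - (w*k + w)/6 = 3 - (k*w + w)/6 = 3 - (w + k*w)/6 = 3 + (-w/6 - k*w/6) = 3 - w/6 - k*w/6)
M(129, 107) - 1*(-7168) = (3 - 1/6*129 - 1/6*107*129) - 1*(-7168) = (3 - 43/2 - 4601/2) + 7168 = -2319 + 7168 = 4849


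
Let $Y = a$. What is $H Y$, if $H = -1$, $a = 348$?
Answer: $-348$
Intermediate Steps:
$Y = 348$
$H Y = \left(-1\right) 348 = -348$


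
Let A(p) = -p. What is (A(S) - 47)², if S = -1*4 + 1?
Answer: 1936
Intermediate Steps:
S = -3 (S = -4 + 1 = -3)
(A(S) - 47)² = (-1*(-3) - 47)² = (3 - 47)² = (-44)² = 1936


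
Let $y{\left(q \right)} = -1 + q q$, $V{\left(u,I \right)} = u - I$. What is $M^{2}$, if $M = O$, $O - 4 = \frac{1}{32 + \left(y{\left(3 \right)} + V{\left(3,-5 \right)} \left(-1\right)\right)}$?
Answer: $\frac{16641}{1024} \approx 16.251$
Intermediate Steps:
$y{\left(q \right)} = -1 + q^{2}$
$O = \frac{129}{32}$ ($O = 4 + \frac{1}{32 - \left(1 - 9 - \left(3 - -5\right) \left(-1\right)\right)} = 4 + \frac{1}{32 + \left(\left(-1 + 9\right) + \left(3 + 5\right) \left(-1\right)\right)} = 4 + \frac{1}{32 + \left(8 + 8 \left(-1\right)\right)} = 4 + \frac{1}{32 + \left(8 - 8\right)} = 4 + \frac{1}{32 + 0} = 4 + \frac{1}{32} = \frac{129}{32} \approx 4.0313$)
$M = \frac{129}{32} \approx 4.0313$
$M^{2} = \left(\frac{129}{32}\right)^{2} = \frac{16641}{1024}$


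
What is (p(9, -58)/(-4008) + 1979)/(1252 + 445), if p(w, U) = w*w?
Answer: 2643917/2267192 ≈ 1.1662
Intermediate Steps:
p(w, U) = w²
(p(9, -58)/(-4008) + 1979)/(1252 + 445) = (9²/(-4008) + 1979)/(1252 + 445) = (81*(-1/4008) + 1979)/1697 = (-27/1336 + 1979)*(1/1697) = (2643917/1336)*(1/1697) = 2643917/2267192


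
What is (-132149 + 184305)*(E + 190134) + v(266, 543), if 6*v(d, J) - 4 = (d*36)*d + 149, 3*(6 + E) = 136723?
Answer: 73762292753/6 ≈ 1.2294e+10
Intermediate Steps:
E = 136705/3 (E = -6 + (⅓)*136723 = -6 + 136723/3 = 136705/3 ≈ 45568.)
v(d, J) = 51/2 + 6*d² (v(d, J) = ⅔ + ((d*36)*d + 149)/6 = ⅔ + ((36*d)*d + 149)/6 = ⅔ + (36*d² + 149)/6 = ⅔ + (149 + 36*d²)/6 = ⅔ + (149/6 + 6*d²) = 51/2 + 6*d²)
(-132149 + 184305)*(E + 190134) + v(266, 543) = (-132149 + 184305)*(136705/3 + 190134) + (51/2 + 6*266²) = 52156*(707107/3) + (51/2 + 6*70756) = 36879872692/3 + (51/2 + 424536) = 36879872692/3 + 849123/2 = 73762292753/6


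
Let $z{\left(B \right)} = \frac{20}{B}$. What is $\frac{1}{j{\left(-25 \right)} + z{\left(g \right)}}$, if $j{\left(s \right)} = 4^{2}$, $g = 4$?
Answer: $\frac{1}{21} \approx 0.047619$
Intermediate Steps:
$j{\left(s \right)} = 16$
$\frac{1}{j{\left(-25 \right)} + z{\left(g \right)}} = \frac{1}{16 + \frac{20}{4}} = \frac{1}{16 + 20 \cdot \frac{1}{4}} = \frac{1}{16 + 5} = \frac{1}{21}$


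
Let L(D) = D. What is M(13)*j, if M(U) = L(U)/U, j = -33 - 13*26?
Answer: -371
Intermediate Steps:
j = -371 (j = -33 - 338 = -371)
M(U) = 1 (M(U) = U/U = 1)
M(13)*j = 1*(-371) = -371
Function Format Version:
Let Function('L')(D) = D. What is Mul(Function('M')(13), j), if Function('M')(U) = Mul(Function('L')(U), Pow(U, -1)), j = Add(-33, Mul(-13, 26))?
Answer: -371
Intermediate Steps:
j = -371 (j = Add(-33, -338) = -371)
Function('M')(U) = 1 (Function('M')(U) = Mul(U, Pow(U, -1)) = 1)
Mul(Function('M')(13), j) = Mul(1, -371) = -371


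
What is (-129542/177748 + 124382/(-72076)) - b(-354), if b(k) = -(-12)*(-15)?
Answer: 3842229986/21640819 ≈ 177.55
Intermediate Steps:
b(k) = -180 (b(k) = -12*15 = -180)
(-129542/177748 + 124382/(-72076)) - b(-354) = (-129542/177748 + 124382/(-72076)) - 1*(-180) = (-129542*1/177748 + 124382*(-1/72076)) + 180 = (-64771/88874 - 62191/36038) + 180 = -53117434/21640819 + 180 = 3842229986/21640819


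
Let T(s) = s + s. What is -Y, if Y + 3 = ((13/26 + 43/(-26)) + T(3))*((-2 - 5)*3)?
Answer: 1362/13 ≈ 104.77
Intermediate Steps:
T(s) = 2*s
Y = -1362/13 (Y = -3 + ((13/26 + 43/(-26)) + 2*3)*((-2 - 5)*3) = -3 + ((13*(1/26) + 43*(-1/26)) + 6)*(-7*3) = -3 + ((½ - 43/26) + 6)*(-21) = -3 + (-15/13 + 6)*(-21) = -3 + (63/13)*(-21) = -3 - 1323/13 = -1362/13 ≈ -104.77)
-Y = -1*(-1362/13) = 1362/13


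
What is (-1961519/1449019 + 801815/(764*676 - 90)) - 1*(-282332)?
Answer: 211251041096368571/748235737106 ≈ 2.8233e+5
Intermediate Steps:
(-1961519/1449019 + 801815/(764*676 - 90)) - 1*(-282332) = (-1961519*1/1449019 + 801815/(516464 - 90)) + 282332 = (-1961519/1449019 + 801815/516374) + 282332 = 148967757379/748235737106 + 282332 = 211251041096368571/748235737106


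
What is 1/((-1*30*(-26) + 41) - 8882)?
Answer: -1/8061 ≈ -0.00012405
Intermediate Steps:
1/((-1*30*(-26) + 41) - 8882) = 1/((-30*(-26) + 41) - 8882) = 1/((780 + 41) - 8882) = 1/(821 - 8882) = 1/(-8061) = -1/8061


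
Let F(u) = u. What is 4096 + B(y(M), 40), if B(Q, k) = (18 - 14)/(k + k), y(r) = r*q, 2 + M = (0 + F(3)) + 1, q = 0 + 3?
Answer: 81921/20 ≈ 4096.0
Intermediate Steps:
q = 3
M = 2 (M = -2 + ((0 + 3) + 1) = -2 + (3 + 1) = -2 + 4 = 2)
y(r) = 3*r (y(r) = r*3 = 3*r)
B(Q, k) = 2/k (B(Q, k) = 4/((2*k)) = 4*(1/(2*k)) = 2/k)
4096 + B(y(M), 40) = 4096 + 2/40 = 4096 + 2*(1/40) = 4096 + 1/20 = 81921/20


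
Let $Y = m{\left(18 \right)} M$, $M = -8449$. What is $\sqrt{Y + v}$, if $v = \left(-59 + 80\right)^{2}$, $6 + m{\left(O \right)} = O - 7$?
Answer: $2 i \sqrt{10451} \approx 204.46 i$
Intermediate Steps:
$m{\left(O \right)} = -13 + O$ ($m{\left(O \right)} = -6 + \left(O - 7\right) = -6 + \left(-7 + O\right) = -13 + O$)
$Y = -42245$ ($Y = \left(-13 + 18\right) \left(-8449\right) = 5 \left(-8449\right) = -42245$)
$v = 441$ ($v = 21^{2} = 441$)
$\sqrt{Y + v} = \sqrt{-42245 + 441} = \sqrt{-41804} = 2 i \sqrt{10451}$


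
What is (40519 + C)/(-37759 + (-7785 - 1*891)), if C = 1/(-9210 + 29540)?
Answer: -823751271/944023550 ≈ -0.87260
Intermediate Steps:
C = 1/20330 ≈ 4.9188e-5
(40519 + C)/(-37759 + (-7785 - 1*891)) = (40519 + 1/20330)/(-37759 + (-7785 - 1*891)) = 823751271/(20330*(-37759 + (-7785 - 891))) = 823751271/(20330*(-37759 - 8676)) = (823751271/20330)/(-46435) = (823751271/20330)*(-1/46435) = -823751271/944023550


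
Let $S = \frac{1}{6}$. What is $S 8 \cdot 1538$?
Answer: $\frac{6152}{3} \approx 2050.7$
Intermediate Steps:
$S = \frac{1}{6} \approx 0.16667$
$S 8 \cdot 1538 = \frac{1}{6} \cdot 8 \cdot 1538 = \frac{4}{3} \cdot 1538 = \frac{6152}{3}$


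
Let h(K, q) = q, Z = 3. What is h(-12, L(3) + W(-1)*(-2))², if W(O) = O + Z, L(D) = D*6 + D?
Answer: 289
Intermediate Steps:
L(D) = 7*D (L(D) = 6*D + D = 7*D)
W(O) = 3 + O (W(O) = O + 3 = 3 + O)
h(-12, L(3) + W(-1)*(-2))² = (7*3 + (3 - 1)*(-2))² = (21 + 2*(-2))² = (21 - 4)² = 17² = 289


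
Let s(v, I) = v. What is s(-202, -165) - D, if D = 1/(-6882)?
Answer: -1390163/6882 ≈ -202.00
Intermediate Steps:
D = -1/6882 ≈ -0.00014531
s(-202, -165) - D = -202 - 1*(-1/6882) = -202 + 1/6882 = -1390163/6882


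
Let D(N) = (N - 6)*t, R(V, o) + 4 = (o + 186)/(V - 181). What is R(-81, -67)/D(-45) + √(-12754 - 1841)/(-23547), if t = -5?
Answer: -389/22270 - I*√14595/23547 ≈ -0.017467 - 0.0051306*I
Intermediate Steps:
R(V, o) = -4 + (186 + o)/(-181 + V) (R(V, o) = -4 + (o + 186)/(V - 181) = -4 + (186 + o)/(-181 + V))
D(N) = 30 - 5*N (D(N) = (N - 6)*(-5) = (-6 + N)*(-5) = 30 - 5*N)
R(-81, -67)/D(-45) + √(-12754 - 1841)/(-23547) = ((910 - 67 - 4*(-81))/(-181 - 81))/(30 - 5*(-45)) + √(-12754 - 1841)/(-23547) = ((910 - 67 + 324)/(-262))/(30 + 225) + √(-14595)*(-1/23547) = -1/262*1167/255 + (I*√14595)*(-1/23547) = -1167/262*1/255 - I*√14595/23547 = -389/22270 - I*√14595/23547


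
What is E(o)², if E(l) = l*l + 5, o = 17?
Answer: 86436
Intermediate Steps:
E(l) = 5 + l² (E(l) = l² + 5 = 5 + l²)
E(o)² = (5 + 17²)² = (5 + 289)² = 294² = 86436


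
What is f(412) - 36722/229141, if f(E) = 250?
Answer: 57248528/229141 ≈ 249.84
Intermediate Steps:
f(412) - 36722/229141 = 250 - 36722/229141 = 57248528/229141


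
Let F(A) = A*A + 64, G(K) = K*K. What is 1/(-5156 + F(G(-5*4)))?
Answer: 1/154908 ≈ 6.4554e-6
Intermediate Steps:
G(K) = K²
F(A) = 64 + A² (F(A) = A² + 64 = 64 + A²)
1/(-5156 + F(G(-5*4))) = 1/(-5156 + (64 + ((-5*4)²)²)) = 1/(-5156 + (64 + ((-20)²)²)) = 1/(-5156 + (64 + 400²)) = 1/(-5156 + (64 + 160000)) = 1/(-5156 + 160064) = 1/154908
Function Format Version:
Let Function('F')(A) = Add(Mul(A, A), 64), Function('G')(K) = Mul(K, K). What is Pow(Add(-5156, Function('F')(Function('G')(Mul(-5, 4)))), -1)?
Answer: Rational(1, 154908) ≈ 6.4554e-6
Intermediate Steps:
Function('G')(K) = Pow(K, 2)
Function('F')(A) = Add(64, Pow(A, 2)) (Function('F')(A) = Add(Pow(A, 2), 64) = Add(64, Pow(A, 2)))
Pow(Add(-5156, Function('F')(Function('G')(Mul(-5, 4)))), -1) = Pow(Add(-5156, Add(64, Pow(Pow(Mul(-5, 4), 2), 2))), -1) = Pow(Add(-5156, Add(64, Pow(Pow(-20, 2), 2))), -1) = Pow(Add(-5156, Add(64, Pow(400, 2))), -1) = Pow(Add(-5156, Add(64, 160000)), -1) = Pow(Add(-5156, 160064), -1) = Pow(154908, -1) = Rational(1, 154908)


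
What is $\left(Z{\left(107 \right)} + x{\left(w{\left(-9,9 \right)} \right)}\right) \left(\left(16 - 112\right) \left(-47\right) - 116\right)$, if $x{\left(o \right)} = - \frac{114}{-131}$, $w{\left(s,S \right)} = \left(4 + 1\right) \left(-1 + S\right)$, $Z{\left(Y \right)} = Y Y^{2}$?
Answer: $\frac{705473363812}{131} \approx 5.3853 \cdot 10^{9}$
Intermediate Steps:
$Z{\left(Y \right)} = Y^{3}$
$w{\left(s,S \right)} = -5 + 5 S$ ($w{\left(s,S \right)} = 5 \left(-1 + S\right) = -5 + 5 S$)
$x{\left(o \right)} = \frac{114}{131}$ ($x{\left(o \right)} = \left(-114\right) \left(- \frac{1}{131}\right) = \frac{114}{131}$)
$\left(Z{\left(107 \right)} + x{\left(w{\left(-9,9 \right)} \right)}\right) \left(\left(16 - 112\right) \left(-47\right) - 116\right) = \left(107^{3} + \frac{114}{131}\right) \left(\left(16 - 112\right) \left(-47\right) - 116\right) = \left(1225043 + \frac{114}{131}\right) \left(\left(-96\right) \left(-47\right) - 116\right) = \frac{160480747 \left(4512 - 116\right)}{131} = \frac{160480747}{131} \cdot 4396 = \frac{705473363812}{131}$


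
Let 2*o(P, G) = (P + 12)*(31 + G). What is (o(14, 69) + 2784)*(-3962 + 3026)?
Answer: -3822624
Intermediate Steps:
o(P, G) = (12 + P)*(31 + G)/2 (o(P, G) = ((P + 12)*(31 + G))/2 = ((12 + P)*(31 + G))/2 = (12 + P)*(31 + G)/2)
(o(14, 69) + 2784)*(-3962 + 3026) = ((186 + 6*69 + (31/2)*14 + (½)*69*14) + 2784)*(-3962 + 3026) = ((186 + 414 + 217 + 483) + 2784)*(-936) = (1300 + 2784)*(-936) = 4084*(-936) = -3822624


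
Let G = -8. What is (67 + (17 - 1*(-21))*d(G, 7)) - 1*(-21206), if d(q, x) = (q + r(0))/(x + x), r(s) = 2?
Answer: 148797/7 ≈ 21257.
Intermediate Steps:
d(q, x) = (2 + q)/(2*x) (d(q, x) = (q + 2)/(x + x) = (2 + q)/((2*x)) = (2 + q)*(1/(2*x)) = (2 + q)/(2*x))
(67 + (17 - 1*(-21))*d(G, 7)) - 1*(-21206) = (67 + (17 - 1*(-21))*((1/2)*(2 - 8)/7)) - 1*(-21206) = (67 + (17 + 21)*((1/2)*(1/7)*(-6))) + 21206 = (67 + 38*(-3/7)) + 21206 = (67 - 114/7) + 21206 = 355/7 + 21206 = 148797/7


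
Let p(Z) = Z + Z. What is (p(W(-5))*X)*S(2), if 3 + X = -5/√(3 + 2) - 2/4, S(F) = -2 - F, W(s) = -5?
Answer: -140 - 40*√5 ≈ -229.44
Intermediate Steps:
X = -7/2 - √5 (X = -3 + (-5/√(3 + 2) - 2/4) = -3 + (-5*√5/5 - 2*¼) = -3 + (-√5 - ½) = -3 + (-½ - √5) = -7/2 - √5 ≈ -5.7361)
p(Z) = 2*Z
(p(W(-5))*X)*S(2) = ((2*(-5))*(-7/2 - √5))*(-2 - 1*2) = (-10*(-7/2 - √5))*(-2 - 2) = (35 + 10*√5)*(-4) = -140 - 40*√5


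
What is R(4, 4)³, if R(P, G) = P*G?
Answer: 4096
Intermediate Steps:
R(P, G) = G*P
R(4, 4)³ = (4*4)³ = 16³ = 4096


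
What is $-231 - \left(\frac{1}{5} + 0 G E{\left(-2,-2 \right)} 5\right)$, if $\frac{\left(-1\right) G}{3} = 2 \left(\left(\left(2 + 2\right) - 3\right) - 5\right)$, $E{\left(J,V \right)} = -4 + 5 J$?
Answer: $- \frac{1156}{5} \approx -231.2$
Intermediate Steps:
$G = 24$ ($G = - 3 \cdot 2 \left(\left(\left(2 + 2\right) - 3\right) - 5\right) = - 3 \cdot 2 \left(\left(4 - 3\right) - 5\right) = - 3 \cdot 2 \left(1 - 5\right) = - 3 \cdot 2 \left(-4\right) = \left(-3\right) \left(-8\right) = 24$)
$-231 - \left(\frac{1}{5} + 0 G E{\left(-2,-2 \right)} 5\right) = -231 - \left(\frac{1}{5} + 0 \cdot 24 \left(-4 + 5 \left(-2\right)\right) 5\right) = -231 - \left(\frac{1}{5} + 0 \cdot 24 \left(-4 - 10\right) 5\right) = -231 - \left(\frac{1}{5} + 0 \cdot 24 \left(-14\right) 5\right) = -231 - \left(\frac{1}{5} + 0 \left(\left(-336\right) 5\right)\right) = -231 - \left(\frac{1}{5} + 0 \left(-1680\right)\right) = -231 - \left(\frac{1}{5} + 0\right) = -231 - \frac{1}{5} = - \frac{1156}{5}$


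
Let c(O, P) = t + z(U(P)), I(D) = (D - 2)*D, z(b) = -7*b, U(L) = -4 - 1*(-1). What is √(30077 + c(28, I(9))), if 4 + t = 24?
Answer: 37*√22 ≈ 173.55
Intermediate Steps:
U(L) = -3 (U(L) = -4 + 1 = -3)
t = 20 (t = -4 + 24 = 20)
I(D) = D*(-2 + D) (I(D) = (-2 + D)*D = D*(-2 + D))
c(O, P) = 41 (c(O, P) = 20 - 7*(-3) = 20 + 21 = 41)
√(30077 + c(28, I(9))) = √(30077 + 41) = √30118 = 37*√22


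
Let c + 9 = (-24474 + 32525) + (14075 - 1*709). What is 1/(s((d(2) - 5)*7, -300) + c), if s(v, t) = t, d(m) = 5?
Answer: 1/21108 ≈ 4.7375e-5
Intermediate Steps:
c = 21408 (c = -9 + ((-24474 + 32525) + (14075 - 1*709)) = -9 + (8051 + (14075 - 709)) = -9 + (8051 + 13366) = -9 + 21417 = 21408)
1/(s((d(2) - 5)*7, -300) + c) = 1/(-300 + 21408) = 1/21108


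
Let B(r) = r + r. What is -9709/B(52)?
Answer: -9709/104 ≈ -93.356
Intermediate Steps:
B(r) = 2*r
-9709/B(52) = -9709/(2*52) = -9709/104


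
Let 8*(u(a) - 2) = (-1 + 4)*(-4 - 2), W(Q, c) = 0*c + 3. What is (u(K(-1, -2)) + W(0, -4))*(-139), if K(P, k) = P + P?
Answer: -1529/4 ≈ -382.25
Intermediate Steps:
K(P, k) = 2*P
W(Q, c) = 3 (W(Q, c) = 0 + 3 = 3)
u(a) = -¼ (u(a) = 2 + ((-1 + 4)*(-4 - 2))/8 = 2 + (3*(-6))/8 = 2 + (⅛)*(-18) = 2 - 9/4 = -¼)
(u(K(-1, -2)) + W(0, -4))*(-139) = (-¼ + 3)*(-139) = (11/4)*(-139) = -1529/4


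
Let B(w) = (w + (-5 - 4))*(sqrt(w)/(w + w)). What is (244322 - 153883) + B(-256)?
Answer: 90439 + 265*I/32 ≈ 90439.0 + 8.2813*I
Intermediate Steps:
B(w) = (-9 + w)/(2*sqrt(w)) (B(w) = (w - 9)*(sqrt(w)/((2*w))) = (-9 + w)*((1/(2*w))*sqrt(w)) = (-9 + w)*(1/(2*sqrt(w))) = (-9 + w)/(2*sqrt(w)))
(244322 - 153883) + B(-256) = (244322 - 153883) + (-9 - 256)/(2*sqrt(-256)) = 90439 + (1/2)*(-I/16)*(-265) = 90439 + 265*I/32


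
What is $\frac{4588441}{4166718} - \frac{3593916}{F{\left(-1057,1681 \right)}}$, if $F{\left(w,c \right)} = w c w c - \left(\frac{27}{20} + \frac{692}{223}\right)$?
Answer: $\frac{64607801508384154259359}{58669767742721491048722} \approx 1.1012$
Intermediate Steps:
$F{\left(w,c \right)} = - \frac{19861}{4460} + c^{2} w^{2}$ ($F{\left(w,c \right)} = c w w c - \frac{19861}{4460} = c w^{2} c - \frac{19861}{4460} = c^{2} w^{2} - \frac{19861}{4460} = - \frac{19861}{4460} + c^{2} w^{2}$)
$\frac{4588441}{4166718} - \frac{3593916}{F{\left(-1057,1681 \right)}} = \frac{4588441}{4166718} - \frac{3593916}{- \frac{19861}{4460} + 1681^{2} \left(-1057\right)^{2}} = 4588441 \cdot \frac{1}{4166718} - \frac{3593916}{- \frac{19861}{4460} + 2825761 \cdot 1117249} = \frac{4588441}{4166718} - \frac{3593916}{- \frac{19861}{4460} + 3157078651489} = \frac{4588441}{4166718} - \frac{3593916}{\frac{14080570785621079}{4460}} = \frac{4588441}{4166718} - \frac{16028865360}{14080570785621079} = \frac{64607801508384154259359}{58669767742721491048722}$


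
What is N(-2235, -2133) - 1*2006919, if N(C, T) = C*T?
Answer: 2760336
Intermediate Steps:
N(-2235, -2133) - 1*2006919 = -2235*(-2133) - 1*2006919 = 4767255 - 2006919 = 2760336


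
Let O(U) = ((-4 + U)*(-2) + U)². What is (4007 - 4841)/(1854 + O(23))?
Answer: -278/693 ≈ -0.40115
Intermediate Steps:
O(U) = (8 - U)² (O(U) = ((8 - 2*U) + U)² = (8 - U)²)
(4007 - 4841)/(1854 + O(23)) = (4007 - 4841)/(1854 + (-8 + 23)²) = -834/(1854 + 15²) = -834/(1854 + 225) = -834/2079 = -834*1/2079 = -278/693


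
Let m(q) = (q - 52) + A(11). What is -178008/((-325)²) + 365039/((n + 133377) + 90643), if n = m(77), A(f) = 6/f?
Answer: -1120861991/20024070625 ≈ -0.055976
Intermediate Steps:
m(q) = -566/11 + q (m(q) = (q - 52) + 6/11 = (-52 + q) + 6*(1/11) = (-52 + q) + 6/11 = -566/11 + q)
n = 281/11 (n = -566/11 + 77 = 281/11 ≈ 25.545)
-178008/((-325)²) + 365039/((n + 133377) + 90643) = -178008/((-325)²) + 365039/((281/11 + 133377) + 90643) = -178008/105625 + 365039/(1467428/11 + 90643) = -178008*1/105625 + 365039/(2464501/11) = -178008/105625 + 365039*(11/2464501) = -178008/105625 + 4015429/2464501 = -1120861991/20024070625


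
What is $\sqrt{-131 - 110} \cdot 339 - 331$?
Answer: $-331 + 339 i \sqrt{241} \approx -331.0 + 5262.7 i$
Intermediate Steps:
$\sqrt{-131 - 110} \cdot 339 - 331 = \sqrt{-241} \cdot 339 - 331 = i \sqrt{241} \cdot 339 - 331 = 339 i \sqrt{241} - 331 = -331 + 339 i \sqrt{241}$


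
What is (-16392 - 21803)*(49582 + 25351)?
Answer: -2862065935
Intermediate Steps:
(-16392 - 21803)*(49582 + 25351) = -38195*74933 = -2862065935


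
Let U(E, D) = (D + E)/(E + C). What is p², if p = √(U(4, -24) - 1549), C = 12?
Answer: -6201/4 ≈ -1550.3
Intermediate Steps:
U(E, D) = (D + E)/(12 + E) (U(E, D) = (D + E)/(E + 12) = (D + E)/(12 + E))
p = 3*I*√689/2 (p = √((-24 + 4)/(12 + 4) - 1549) = √(-20/16 - 1549) = √((1/16)*(-20) - 1549) = √(-5/4 - 1549) = √(-6201/4) = 3*I*√689/2 ≈ 39.373*I)
p² = (3*I*√689/2)² = -6201/4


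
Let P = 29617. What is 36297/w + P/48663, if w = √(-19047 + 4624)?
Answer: 29617/48663 - 36297*I*√14423/14423 ≈ 0.60861 - 302.23*I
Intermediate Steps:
w = I*√14423 (w = √(-14423) = I*√14423 ≈ 120.1*I)
36297/w + P/48663 = 36297/((I*√14423)) + 29617/48663 = 36297*(-I*√14423/14423) + 29617*(1/48663) = -36297*I*√14423/14423 + 29617/48663 = 29617/48663 - 36297*I*√14423/14423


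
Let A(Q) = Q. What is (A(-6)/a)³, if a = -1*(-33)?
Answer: -8/1331 ≈ -0.0060105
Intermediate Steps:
a = 33
(A(-6)/a)³ = (-6/33)³ = (-6*1/33)³ = (-2/11)³ = -8/1331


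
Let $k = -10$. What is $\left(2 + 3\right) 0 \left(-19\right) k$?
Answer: $0$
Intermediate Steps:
$\left(2 + 3\right) 0 \left(-19\right) k = \left(2 + 3\right) 0 \left(-19\right) \left(-10\right) = 5 \cdot 0 \left(-19\right) \left(-10\right) = 0 \left(-19\right) \left(-10\right) = 0 \left(-10\right) = 0$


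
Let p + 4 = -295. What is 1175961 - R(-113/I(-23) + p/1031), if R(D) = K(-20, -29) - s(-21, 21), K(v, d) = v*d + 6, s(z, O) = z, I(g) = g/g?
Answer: 1175354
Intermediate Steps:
p = -299 (p = -4 - 295 = -299)
I(g) = 1
K(v, d) = 6 + d*v (K(v, d) = d*v + 6 = 6 + d*v)
R(D) = 607 (R(D) = (6 - 29*(-20)) - 1*(-21) = (6 + 580) + 21 = 586 + 21 = 607)
1175961 - R(-113/I(-23) + p/1031) = 1175961 - 1*607 = 1175961 - 607 = 1175354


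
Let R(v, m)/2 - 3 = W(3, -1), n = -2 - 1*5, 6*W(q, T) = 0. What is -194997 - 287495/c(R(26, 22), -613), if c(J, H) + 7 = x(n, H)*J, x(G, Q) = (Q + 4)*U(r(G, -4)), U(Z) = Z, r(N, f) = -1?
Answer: -711441554/3647 ≈ -1.9508e+5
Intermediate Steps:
W(q, T) = 0 (W(q, T) = (1/6)*0 = 0)
n = -7 (n = -2 - 5 = -7)
R(v, m) = 6 (R(v, m) = 6 + 2*0 = 6 + 0 = 6)
x(G, Q) = -4 - Q (x(G, Q) = (Q + 4)*(-1) = (4 + Q)*(-1) = -4 - Q)
c(J, H) = -7 + J*(-4 - H) (c(J, H) = -7 + (-4 - H)*J = -7 + J*(-4 - H))
-194997 - 287495/c(R(26, 22), -613) = -194997 - 287495/(-7 - 1*6*(4 - 613)) = -194997 - 287495/(-7 - 1*6*(-609)) = -194997 - 287495/(-7 + 3654) = -194997 - 287495/3647 = -711441554/3647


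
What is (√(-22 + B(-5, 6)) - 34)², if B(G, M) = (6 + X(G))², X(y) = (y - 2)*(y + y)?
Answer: (34 - √5754)² ≈ 1751.9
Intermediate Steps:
X(y) = 2*y*(-2 + y) (X(y) = (-2 + y)*(2*y) = 2*y*(-2 + y))
B(G, M) = (6 + 2*G*(-2 + G))²
(√(-22 + B(-5, 6)) - 34)² = (√(-22 + 4*(3 - 5*(-2 - 5))²) - 34)² = (√(-22 + 4*(3 - 5*(-7))²) - 34)² = (√(-22 + 4*(3 + 35)²) - 34)² = (√(-22 + 4*38²) - 34)² = (√(-22 + 4*1444) - 34)² = (√(-22 + 5776) - 34)² = (√5754 - 34)² = (-34 + √5754)²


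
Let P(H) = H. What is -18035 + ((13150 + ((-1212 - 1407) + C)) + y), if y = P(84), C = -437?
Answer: -7857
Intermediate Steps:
y = 84
-18035 + ((13150 + ((-1212 - 1407) + C)) + y) = -18035 + ((13150 + ((-1212 - 1407) - 437)) + 84) = -18035 + ((13150 + (-2619 - 437)) + 84) = -18035 + ((13150 - 3056) + 84) = -18035 + (10094 + 84) = -18035 + 10178 = -7857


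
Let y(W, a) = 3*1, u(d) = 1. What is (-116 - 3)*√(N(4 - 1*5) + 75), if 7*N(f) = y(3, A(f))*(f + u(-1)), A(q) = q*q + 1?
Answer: -595*√3 ≈ -1030.6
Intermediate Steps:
A(q) = 1 + q² (A(q) = q² + 1 = 1 + q²)
y(W, a) = 3
N(f) = 3/7 + 3*f/7 (N(f) = (3*(f + 1))/7 = (3*(1 + f))/7 = (3 + 3*f)/7 = 3/7 + 3*f/7)
(-116 - 3)*√(N(4 - 1*5) + 75) = (-116 - 3)*√((3/7 + 3*(4 - 1*5)/7) + 75) = -119*√((3/7 + 3*(4 - 5)/7) + 75) = -119*√((3/7 + (3/7)*(-1)) + 75) = -119*√((3/7 - 3/7) + 75) = -119*√(0 + 75) = -595*√3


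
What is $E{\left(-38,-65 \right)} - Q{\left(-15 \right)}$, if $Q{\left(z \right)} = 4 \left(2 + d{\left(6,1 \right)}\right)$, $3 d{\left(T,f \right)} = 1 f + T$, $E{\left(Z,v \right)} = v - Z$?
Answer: $- \frac{133}{3} \approx -44.333$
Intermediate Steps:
$d{\left(T,f \right)} = \frac{T}{3} + \frac{f}{3}$ ($d{\left(T,f \right)} = \frac{1 f + T}{3} = \frac{f + T}{3} = \frac{T + f}{3} = \frac{T}{3} + \frac{f}{3}$)
$Q{\left(z \right)} = \frac{52}{3}$ ($Q{\left(z \right)} = 4 \left(2 + \left(\frac{1}{3} \cdot 6 + \frac{1}{3} \cdot 1\right)\right) = 4 \left(2 + \left(2 + \frac{1}{3}\right)\right) = 4 \left(2 + \frac{7}{3}\right) = 4 \cdot \frac{13}{3} = \frac{52}{3}$)
$E{\left(-38,-65 \right)} - Q{\left(-15 \right)} = \left(-65 - -38\right) - \frac{52}{3} = \left(-65 + 38\right) - \frac{52}{3} = -27 - \frac{52}{3} = - \frac{133}{3}$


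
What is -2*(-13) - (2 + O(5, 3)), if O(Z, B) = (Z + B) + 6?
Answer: 10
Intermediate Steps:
O(Z, B) = 6 + B + Z (O(Z, B) = (B + Z) + 6 = 6 + B + Z)
-2*(-13) - (2 + O(5, 3)) = -2*(-13) - (2 + (6 + 3 + 5)) = 26 - (2 + 14) = 26 - 1*16 = 26 - 16 = 10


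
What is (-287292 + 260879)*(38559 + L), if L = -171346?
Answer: 3507303031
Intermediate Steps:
(-287292 + 260879)*(38559 + L) = (-287292 + 260879)*(38559 - 171346) = -26413*(-132787) = 3507303031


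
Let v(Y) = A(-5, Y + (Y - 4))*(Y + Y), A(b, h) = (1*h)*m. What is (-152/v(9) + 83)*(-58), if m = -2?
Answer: -304384/63 ≈ -4831.5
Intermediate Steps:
A(b, h) = -2*h (A(b, h) = (1*h)*(-2) = h*(-2) = -2*h)
v(Y) = 2*Y*(8 - 4*Y) (v(Y) = (-2*(Y + (Y - 4)))*(Y + Y) = (-2*(Y + (-4 + Y)))*(2*Y) = (-2*(-4 + 2*Y))*(2*Y) = (8 - 4*Y)*(2*Y) = 2*Y*(8 - 4*Y))
(-152/v(9) + 83)*(-58) = (-152*1/(72*(2 - 1*9)) + 83)*(-58) = (-152*1/(72*(2 - 9)) + 83)*(-58) = (-152/(8*9*(-7)) + 83)*(-58) = (-152/(-504) + 83)*(-58) = (-152*(-1/504) + 83)*(-58) = (19/63 + 83)*(-58) = (5248/63)*(-58) = -304384/63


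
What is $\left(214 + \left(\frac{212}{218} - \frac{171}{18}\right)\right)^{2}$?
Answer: $\frac{2006412849}{47524} \approx 42219.0$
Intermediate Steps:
$\left(214 + \left(\frac{212}{218} - \frac{171}{18}\right)\right)^{2} = \left(214 + \left(212 \cdot \frac{1}{218} - \frac{19}{2}\right)\right)^{2} = \left(214 + \left(\frac{106}{109} - \frac{19}{2}\right)\right)^{2} = \left(214 - \frac{1859}{218}\right)^{2} = \left(\frac{44793}{218}\right)^{2} = \frac{2006412849}{47524}$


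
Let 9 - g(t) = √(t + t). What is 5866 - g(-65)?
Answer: 5857 + I*√130 ≈ 5857.0 + 11.402*I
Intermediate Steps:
g(t) = 9 - √2*√t (g(t) = 9 - √(t + t) = 9 - √(2*t) = 9 - √2*√t)
5866 - g(-65) = 5866 - (9 - √2*√(-65)) = 5866 - (9 - √2*I*√65) = 5866 - (9 - I*√130) = 5866 + (-9 + I*√130) = 5857 + I*√130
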